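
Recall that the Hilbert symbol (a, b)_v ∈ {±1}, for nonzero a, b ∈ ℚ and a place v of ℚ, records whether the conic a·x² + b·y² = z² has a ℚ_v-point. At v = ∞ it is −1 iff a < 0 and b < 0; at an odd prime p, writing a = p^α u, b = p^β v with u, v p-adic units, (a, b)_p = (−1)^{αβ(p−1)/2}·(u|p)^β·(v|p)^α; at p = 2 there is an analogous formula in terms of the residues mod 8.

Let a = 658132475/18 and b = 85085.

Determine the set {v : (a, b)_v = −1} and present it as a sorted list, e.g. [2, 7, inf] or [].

[2, 5, 11, 17]

Mod squares: a ≡ 22, b ≡ 85085. Check v ∈ {∞, 2, 3, 5, 7, 11, 13, 17}.
v=2: v_2(a)=-1, v_2(b)=0; units ≡ 3, 5 (mod 8); ε·ε+αω+βω = 1·0+-1·1+0·1 ≡ 1  ⇒  (a,b)_2 = -1.
v=13: a=13^2·(≡12), b=13^1·(≡6) mod 13; (12|13)=+1, (6|13)=-1; (−1)^{2·1·6}·(+1)^1·(-1)^2 = +1.
v=17: a=17^2·(≡6), b=17^1·(≡7) mod 17; (6|17)=-1, (7|17)=-1; (−1)^{2·1·8}·(-1)^1·(-1)^2 = -1.
v=11: a=11^1·(≡10), b=11^1·(≡2) mod 11; (10|11)=-1, (2|11)=-1; (−1)^{1·1·5}·(-1)^1·(-1)^1 = -1.
v=7: a=7^2·(≡1), b=7^1·(≡3) mod 7; (1|7)=+1, (3|7)=-1; (−1)^{2·1·3}·(+1)^1·(-1)^2 = +1.
v=∞: 22 > 0 and 85085 > 0  ⇒  (a,b)_∞ = +1.
v=5: a=5^2·(≡3), b=5^1·(≡2) mod 5; (3|5)=-1, (2|5)=-1; (−1)^{2·1·2}·(-1)^1·(-1)^2 = -1.
v=3: a=3^-2·(≡1), b=3^0·(≡2) mod 3; (1|3)=+1, (2|3)=-1; (−1)^{-2·0·1}·(+1)^0·(-1)^-2 = +1.
(22, 85085 / ℚ) ramifies at {2, 5, 11, 17}: a division algebra.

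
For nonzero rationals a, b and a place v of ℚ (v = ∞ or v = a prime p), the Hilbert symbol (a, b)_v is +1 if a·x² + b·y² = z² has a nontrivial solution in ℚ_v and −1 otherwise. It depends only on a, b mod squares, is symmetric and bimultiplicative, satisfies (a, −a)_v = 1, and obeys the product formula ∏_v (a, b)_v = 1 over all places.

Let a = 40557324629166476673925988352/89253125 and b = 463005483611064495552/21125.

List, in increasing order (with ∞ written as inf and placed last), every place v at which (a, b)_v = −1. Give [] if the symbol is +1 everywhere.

Mod squares: a ≡ 103385, b ≡ 8835. Check v ∈ {∞, 2, 3, 5, 11, 13, 17, 19, 23, 29, 31}.
v=∞: 103385 > 0 and 8835 > 0  ⇒  (a,b)_∞ = +1.
v=19: a=19^4·(≡5), b=19^3·(≡17) mod 19; (5|19)=+1, (17|19)=+1; (−1)^{4·3·9}·(+1)^3·(+1)^4 = +1.
v=17: a=17^2·(≡16), b=17^2·(≡12) mod 17; (16|17)=+1, (12|17)=-1; (−1)^{2·2·8}·(+1)^2·(-1)^2 = +1.
v=23: a=23^3·(≡19), b=23^2·(≡13) mod 23; (19|23)=-1, (13|23)=+1; (−1)^{3·2·11}·(-1)^2·(+1)^3 = +1.
v=3: a=3^10·(≡2), b=3^7·(≡2) mod 3; (2|3)=-1, (2|3)=-1; (−1)^{10·7·1}·(-1)^7·(-1)^10 = -1.
v=31: a=31^1·(≡18), b=31^1·(≡27) mod 31; (18|31)=+1, (27|31)=-1; (−1)^{1·1·15}·(+1)^1·(-1)^1 = +1.
v=2: v_2(a)=14, v_2(b)=6; units ≡ 1, 3 (mod 8); ε·ε+αω+βω = 0·1+14·1+6·0 ≡ 0  ⇒  (a,b)_2 = +1.
v=5: a=5^-5·(≡2), b=5^-3·(≡3) mod 5; (2|5)=-1, (3|5)=-1; (−1)^{-5·-3·2}·(-1)^-3·(-1)^-5 = +1.
v=29: a=29^3·(≡27), b=29^2·(≡27) mod 29; (27|29)=-1, (27|29)=-1; (−1)^{3·2·14}·(-1)^2·(-1)^3 = -1.
v=11: a=11^2·(≡7), b=11^2·(≡10) mod 11; (7|11)=-1, (10|11)=-1; (−1)^{2·2·5}·(-1)^2·(-1)^2 = +1.
v=13: a=13^-4·(≡4), b=13^-2·(≡6) mod 13; (4|13)=+1, (6|13)=-1; (−1)^{-4·-2·6}·(+1)^-2·(-1)^-4 = +1.
Ram(103385, 8835) = {3, 29}; no ℚ_3-point on the conic.

[3, 29]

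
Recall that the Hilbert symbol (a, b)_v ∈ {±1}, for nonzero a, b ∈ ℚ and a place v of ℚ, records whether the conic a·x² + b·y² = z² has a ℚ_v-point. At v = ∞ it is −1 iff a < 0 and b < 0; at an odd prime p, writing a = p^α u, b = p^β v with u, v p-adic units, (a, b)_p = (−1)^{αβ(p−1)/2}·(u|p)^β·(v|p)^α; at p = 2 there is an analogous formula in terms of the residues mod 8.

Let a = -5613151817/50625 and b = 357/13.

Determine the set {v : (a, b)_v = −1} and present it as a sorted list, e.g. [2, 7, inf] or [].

[13, 17]

(a, b) ≡ (-29393, 4641) mod (ℚ^×)²; places V = {2, 3, 5, 7, 13, 17, 19, 23, ∞}.
(a,b)_2: α=0, β=0; u≡7, v≡1 (mod 8); ε(u)ε(v)=1·0, αω(v)=0·0, βω(u)=0·0; sum ≡ 0  ⇒  +1.
(a,b)_3: α=-4, u≡1; β=1, v≡2 (mod 3); (1|3)=+1, (2|3)=-1; sign (−1)^0·+1^1·-1^-4 = +1.
(a,b)_5: α=-4, u≡3; β=0, v≡4 (mod 5); (3|5)=-1, (4|5)=+1; sign (−1)^0·-1^0·+1^-4 = +1.
(a,b)_23: α=2, u≡8; β=0, v≡8 (mod 23); (8|23)=+1, (8|23)=+1; sign (−1)^0·+1^0·+1^2 = +1.
(a,b)_13: α=1, u≡4; β=-1, v≡6 (mod 13); (4|13)=+1, (6|13)=-1; sign (−1)^0·+1^-1·-1^1 = -1.
(a,b)_17: α=1, u≡11; β=1, v≡16 (mod 17); (11|17)=-1, (16|17)=+1; sign (−1)^0·-1^1·+1^1 = -1.
(a,b)_19: α=3, u≡9; β=0, v≡7 (mod 19); (9|19)=+1, (7|19)=+1; sign (−1)^0·+1^0·+1^3 = +1.
(a,b)_7: α=1, u≡2; β=1, v≡5 (mod 7); (2|7)=+1, (5|7)=-1; sign (−1)^1·+1^1·-1^1 = +1.
(a,b)_∞: sgn(-29393)=−, sgn(4641)=+, so +1.
|Ram(-29393, 4641)| = 2, even; anisotropic at {13, 17}.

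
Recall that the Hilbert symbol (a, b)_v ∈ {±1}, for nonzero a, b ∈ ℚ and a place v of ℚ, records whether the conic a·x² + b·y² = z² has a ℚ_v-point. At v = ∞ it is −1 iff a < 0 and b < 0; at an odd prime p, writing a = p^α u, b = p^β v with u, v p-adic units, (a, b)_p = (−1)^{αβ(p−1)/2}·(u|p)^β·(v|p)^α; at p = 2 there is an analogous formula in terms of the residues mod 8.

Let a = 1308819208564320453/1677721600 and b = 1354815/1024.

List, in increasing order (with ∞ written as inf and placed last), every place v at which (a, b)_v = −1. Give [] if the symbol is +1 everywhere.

Mod squares: a ≡ 2717, b ≡ 150535. Check v ∈ {∞, 2, 3, 5, 7, 11, 13, 17, 19, 23}.
v=2: v_2(a)=-26, v_2(b)=-10; units ≡ 5, 7 (mod 8); ε·ε+αω+βω = 0·1+-26·0+-10·1 ≡ 0  ⇒  (a,b)_2 = +1.
v=∞: 2717 > 0 and 150535 > 0  ⇒  (a,b)_∞ = +1.
v=7: a=7^2·(≡1), b=7^1·(≡1) mod 7; (1|7)=+1, (1|7)=+1; (−1)^{2·1·3}·(+1)^1·(+1)^2 = +1.
v=5: a=5^-2·(≡2), b=5^1·(≡2) mod 5; (2|5)=-1, (2|5)=-1; (−1)^{-2·1·2}·(-1)^1·(-1)^-2 = -1.
v=11: a=11^3·(≡3), b=11^1·(≡9) mod 11; (3|11)=+1, (9|11)=+1; (−1)^{3·1·5}·(+1)^1·(+1)^3 = -1.
v=19: a=19^1·(≡3), b=19^0·(≡9) mod 19; (3|19)=-1, (9|19)=+1; (−1)^{1·0·9}·(-1)^0·(+1)^1 = +1.
v=13: a=13^1·(≡3), b=13^0·(≡2) mod 13; (3|13)=+1, (2|13)=-1; (−1)^{1·0·6}·(+1)^0·(-1)^1 = -1.
v=17: a=17^2·(≡3), b=17^1·(≡4) mod 17; (3|17)=-1, (4|17)=+1; (−1)^{2·1·8}·(-1)^1·(+1)^2 = -1.
v=3: a=3^12·(≡2), b=3^2·(≡1) mod 3; (2|3)=-1, (1|3)=+1; (−1)^{12·2·1}·(-1)^2·(+1)^12 = +1.
v=23: a=23^2·(≡4), b=23^1·(≡4) mod 23; (4|23)=+1, (4|23)=+1; (−1)^{2·1·11}·(+1)^1·(+1)^2 = +1.
Ram(2717, 150535) = {5, 11, 13, 17}; no ℚ_5-point on the conic.

[5, 11, 13, 17]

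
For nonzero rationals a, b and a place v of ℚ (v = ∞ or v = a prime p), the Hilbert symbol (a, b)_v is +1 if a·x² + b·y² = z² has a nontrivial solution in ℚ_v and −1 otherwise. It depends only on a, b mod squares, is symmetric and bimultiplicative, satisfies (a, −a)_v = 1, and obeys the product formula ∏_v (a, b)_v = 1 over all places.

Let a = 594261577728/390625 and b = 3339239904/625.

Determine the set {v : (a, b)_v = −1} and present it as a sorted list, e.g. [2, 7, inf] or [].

(a, b) ≡ (273, 14) mod (ℚ^×)²; places V = {2, 3, 5, 7, 11, 13, ∞}.
(a,b)_7: α=1, u≡1; β=1, v≡4 (mod 7); (1|7)=+1, (4|7)=+1; sign (−1)^1·+1^1·+1^1 = -1.
(a,b)_∞: sgn(273)=+, sgn(14)=+, so +1.
(a,b)_11: α=0, u≡4; β=2, v≡9 (mod 11); (4|11)=+1, (9|11)=+1; sign (−1)^0·+1^2·+1^0 = +1.
(a,b)_13: α=1, u≡8; β=2, v≡12 (mod 13); (8|13)=-1, (12|13)=+1; sign (−1)^0·-1^2·+1^1 = +1.
(a,b)_5: α=-8, u≡3; β=-4, v≡4 (mod 5); (3|5)=-1, (4|5)=+1; sign (−1)^0·-1^-4·+1^-8 = +1.
(a,b)_3: α=13, u≡1; β=6, v≡2 (mod 3); (1|3)=+1, (2|3)=-1; sign (−1)^0·+1^6·-1^13 = -1.
(a,b)_2: α=12, β=5; u≡1, v≡7 (mod 8); ε(u)ε(v)=0·1, αω(v)=12·0, βω(u)=5·0; sum ≡ 0  ⇒  +1.
|Ram(273, 14)| = 2, even; anisotropic at {3, 7}.

[3, 7]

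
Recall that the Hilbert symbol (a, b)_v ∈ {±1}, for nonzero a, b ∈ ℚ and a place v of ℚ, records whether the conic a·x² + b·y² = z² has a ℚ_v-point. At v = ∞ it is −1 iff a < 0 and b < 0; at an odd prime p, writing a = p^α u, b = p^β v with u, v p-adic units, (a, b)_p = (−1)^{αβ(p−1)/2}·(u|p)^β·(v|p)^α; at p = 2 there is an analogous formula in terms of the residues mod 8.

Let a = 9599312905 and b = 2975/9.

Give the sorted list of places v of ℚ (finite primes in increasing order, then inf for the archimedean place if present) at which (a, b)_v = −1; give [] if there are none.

[7, 13, 31, 43]

(a, b) ≡ (195904345, 119) mod (ℚ^×)²; places V = {2, 3, 5, 7, 13, 17, 19, 31, 43, ∞}.
(a,b)_5: α=1, u≡1; β=2, v≡1 (mod 5); (1|5)=+1, (1|5)=+1; sign (−1)^0·+1^2·+1^1 = +1.
(a,b)_3: α=0, u≡1; β=-2, v≡2 (mod 3); (1|3)=+1, (2|3)=-1; sign (−1)^0·+1^-2·-1^0 = +1.
(a,b)_∞: sgn(195904345)=+, sgn(119)=+, so +1.
(a,b)_13: α=1, u≡1; β=0, v≡7 (mod 13); (1|13)=+1, (7|13)=-1; sign (−1)^0·+1^0·-1^1 = -1.
(a,b)_7: α=3, u≡6; β=1, v≡6 (mod 7); (6|7)=-1, (6|7)=-1; sign (−1)^1·-1^1·-1^3 = -1.
(a,b)_19: α=1, u≡9; β=0, v≡16 (mod 19); (9|19)=+1, (16|19)=+1; sign (−1)^0·+1^0·+1^1 = +1.
(a,b)_43: α=1, u≡3; β=0, v≡20 (mod 43); (3|43)=-1, (20|43)=-1; sign (−1)^0·-1^0·-1^1 = -1.
(a,b)_17: α=1, u≡10; β=1, v≡10 (mod 17); (10|17)=-1, (10|17)=-1; sign (−1)^0·-1^1·-1^1 = +1.
(a,b)_31: α=1, u≡6; β=0, v≡24 (mod 31); (6|31)=-1, (24|31)=-1; sign (−1)^0·-1^0·-1^1 = -1.
(a,b)_2: α=0, β=0; u≡1, v≡7 (mod 8); ε(u)ε(v)=0·1, αω(v)=0·0, βω(u)=0·0; sum ≡ 0  ⇒  +1.
(195904345, 119 / ℚ) ramifies at {7, 13, 31, 43}: a division algebra.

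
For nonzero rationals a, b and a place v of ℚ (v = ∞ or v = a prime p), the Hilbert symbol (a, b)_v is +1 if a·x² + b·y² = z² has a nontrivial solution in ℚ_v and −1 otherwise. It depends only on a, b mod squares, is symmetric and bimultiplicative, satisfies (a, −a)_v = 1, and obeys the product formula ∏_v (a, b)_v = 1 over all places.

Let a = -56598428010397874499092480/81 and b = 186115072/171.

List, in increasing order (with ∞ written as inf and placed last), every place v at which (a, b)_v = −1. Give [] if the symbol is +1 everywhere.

(a, b) ≡ (-1700270, 3453307) mod (ℚ^×)²; places V = {2, 3, 5, 11, 13, 19, 29, 31, 41, ∞}.
(a,b)_29: α=1, u≡10; β=0, v≡28 (mod 29); (10|29)=-1, (28|29)=+1; sign (−1)^0·-1^0·+1^1 = +1.
(a,b)_3: α=-4, u≡1; β=-2, v≡1 (mod 3); (1|3)=+1, (1|3)=+1; sign (−1)^0·+1^-2·+1^-4 = +1.
(a,b)_31: α=4, u≡7; β=1, v≡8 (mod 31); (7|31)=+1, (8|31)=+1; sign (−1)^0·+1^1·+1^4 = +1.
(a,b)_19: α=0, u≡10; β=-1, v≡15 (mod 19); (10|19)=-1, (15|19)=-1; sign (−1)^0·-1^-1·-1^0 = -1.
(a,b)_2: α=21, β=10; u≡1, v≡3 (mod 8); ε(u)ε(v)=0·1, αω(v)=21·1, βω(u)=10·0; sum ≡ 1  ⇒  -1.
(a,b)_41: α=3, u≡22; β=1, v≡11 (mod 41); (22|41)=-1, (11|41)=-1; sign (−1)^0·-1^1·-1^3 = +1.
(a,b)_5: α=1, u≡4; β=0, v≡2 (mod 5); (4|5)=+1, (2|5)=-1; sign (−1)^0·+1^0·-1^1 = -1.
(a,b)_11: α=3, u≡2; β=1, v≡2 (mod 11); (2|11)=-1, (2|11)=-1; sign (−1)^1·-1^1·-1^3 = -1.
(a,b)_13: α=3, u≡1; β=1, v≡4 (mod 13); (1|13)=+1, (4|13)=+1; sign (−1)^0·+1^1·+1^3 = +1.
(a,b)_∞: sgn(-1700270)=−, sgn(3453307)=+, so +1.
(-1700270, 3453307 / ℚ) ramifies at {2, 5, 11, 19}: a division algebra.

[2, 5, 11, 19]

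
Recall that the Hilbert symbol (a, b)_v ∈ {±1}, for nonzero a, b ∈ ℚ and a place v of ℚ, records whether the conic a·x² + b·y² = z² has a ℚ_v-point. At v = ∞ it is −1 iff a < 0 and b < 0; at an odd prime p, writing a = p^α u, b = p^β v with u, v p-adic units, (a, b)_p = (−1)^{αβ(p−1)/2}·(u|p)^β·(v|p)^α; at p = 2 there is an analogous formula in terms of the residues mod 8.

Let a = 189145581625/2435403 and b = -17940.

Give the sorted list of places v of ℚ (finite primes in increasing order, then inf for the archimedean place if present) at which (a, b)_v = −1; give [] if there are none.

Mod squares: a ≡ 1155, b ≡ -4485. Check v ∈ {∞, 2, 3, 5, 7, 11, 13, 17, 23, 31, 53}.
v=31: a=31^2·(≡25), b=31^0·(≡9) mod 31; (25|31)=+1, (9|31)=+1; (−1)^{2·0·15}·(+1)^0·(+1)^2 = +1.
v=2: v_2(a)=0, v_2(b)=2; units ≡ 3, 3 (mod 8); ε·ε+αω+βω = 1·1+0·1+2·1 ≡ 1  ⇒  (a,b)_2 = -1.
v=23: a=23^0·(≡14), b=23^1·(≡2) mod 23; (14|23)=-1, (2|23)=+1; (−1)^{0·1·11}·(-1)^1·(+1)^0 = -1.
v=17: a=17^-2·(≡4), b=17^0·(≡12) mod 17; (4|17)=+1, (12|17)=-1; (−1)^{-2·0·8}·(+1)^0·(-1)^-2 = +1.
v=13: a=13^2·(≡5), b=13^1·(≡11) mod 13; (5|13)=-1, (11|13)=-1; (−1)^{2·1·6}·(-1)^1·(-1)^2 = -1.
v=∞: 1155 > 0 and -4485 < 0  ⇒  (a,b)_∞ = +1.
v=53: a=53^-2·(≡25), b=53^0·(≡27) mod 53; (25|53)=+1, (27|53)=-1; (−1)^{-2·0·26}·(+1)^0·(-1)^-2 = +1.
v=5: a=5^3·(≡1), b=5^1·(≡2) mod 5; (1|5)=+1, (2|5)=-1; (−1)^{3·1·2}·(+1)^1·(-1)^3 = -1.
v=11: a=11^3·(≡10), b=11^0·(≡1) mod 11; (10|11)=-1, (1|11)=+1; (−1)^{3·0·5}·(-1)^0·(+1)^3 = +1.
v=7: a=7^1·(≡1), b=7^0·(≡1) mod 7; (1|7)=+1, (1|7)=+1; (−1)^{1·0·3}·(+1)^0·(+1)^1 = +1.
v=3: a=3^-1·(≡1), b=3^1·(≡2) mod 3; (1|3)=+1, (2|3)=-1; (−1)^{-1·1·1}·(+1)^1·(-1)^-1 = +1.
|Ram(1155, -4485)| = 4, even; anisotropic at {2, 5, 13, 23}.

[2, 5, 13, 23]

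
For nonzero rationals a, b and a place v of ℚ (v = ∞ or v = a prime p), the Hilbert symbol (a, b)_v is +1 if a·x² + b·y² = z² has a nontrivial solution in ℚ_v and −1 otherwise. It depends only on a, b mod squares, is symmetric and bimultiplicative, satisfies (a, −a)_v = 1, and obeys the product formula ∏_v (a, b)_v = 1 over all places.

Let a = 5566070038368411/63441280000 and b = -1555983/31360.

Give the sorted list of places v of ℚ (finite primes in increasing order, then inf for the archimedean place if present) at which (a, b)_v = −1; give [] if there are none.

[2, 5]

Mod squares: a ≡ 133, b ≡ -10230. Check v ∈ {∞, 2, 3, 5, 7, 11, 13, 17, 19, 31}.
v=19: a=19^1·(≡17), b=19^0·(≡6) mod 19; (17|19)=+1, (6|19)=+1; (−1)^{1·0·9}·(+1)^0·(+1)^1 = +1.
v=5: a=5^-4·(≡2), b=5^-1·(≡1) mod 5; (2|5)=-1, (1|5)=+1; (−1)^{-4·-1·2}·(-1)^-1·(+1)^-4 = -1.
v=13: a=13^4·(≡3), b=13^2·(≡9) mod 13; (3|13)=+1, (9|13)=+1; (−1)^{4·2·6}·(+1)^2·(+1)^4 = +1.
v=11: a=11^4·(≡4), b=11^1·(≡4) mod 11; (4|11)=+1, (4|11)=+1; (−1)^{4·1·5}·(+1)^1·(+1)^4 = +1.
v=3: a=3^6·(≡1), b=3^3·(≡1) mod 3; (1|3)=+1, (1|3)=+1; (−1)^{6·3·1}·(+1)^3·(+1)^6 = +1.
v=∞: 133 > 0 and -10230 < 0  ⇒  (a,b)_∞ = +1.
v=17: a=17^-2·(≡3), b=17^0·(≡15) mod 17; (3|17)=-1, (15|17)=+1; (−1)^{-2·0·8}·(-1)^0·(+1)^-2 = +1.
v=7: a=7^-3·(≡5), b=7^-2·(≡4) mod 7; (5|7)=-1, (4|7)=+1; (−1)^{-3·-2·3}·(-1)^-2·(+1)^-3 = +1.
v=31: a=31^2·(≡7), b=31^1·(≡21) mod 31; (7|31)=+1, (21|31)=-1; (−1)^{2·1·15}·(+1)^1·(-1)^2 = +1.
v=2: v_2(a)=-10, v_2(b)=-7; units ≡ 5, 5 (mod 8); ε·ε+αω+βω = 0·0+-10·1+-7·1 ≡ 1  ⇒  (a,b)_2 = -1.
Ram(133, -10230) = {2, 5}; no ℚ_2-point on the conic.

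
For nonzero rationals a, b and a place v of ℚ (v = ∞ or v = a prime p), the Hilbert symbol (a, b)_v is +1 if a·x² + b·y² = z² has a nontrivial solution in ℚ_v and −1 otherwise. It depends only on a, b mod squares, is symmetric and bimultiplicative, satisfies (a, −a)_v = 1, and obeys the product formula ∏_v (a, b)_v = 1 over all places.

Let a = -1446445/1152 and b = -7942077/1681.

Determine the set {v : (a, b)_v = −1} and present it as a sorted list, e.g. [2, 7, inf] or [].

Mod squares: a ≡ -10010, b ≡ -7293. Check v ∈ {∞, 2, 3, 5, 7, 11, 13, 17, 41}.
v=7: a=7^1·(≡3), b=7^0·(≡4) mod 7; (3|7)=-1, (4|7)=+1; (−1)^{1·0·3}·(-1)^0·(+1)^1 = +1.
v=13: a=13^1·(≡10), b=13^1·(≡8) mod 13; (10|13)=+1, (8|13)=-1; (−1)^{1·1·6}·(+1)^1·(-1)^1 = -1.
v=17: a=17^2·(≡6), b=17^1·(≡2) mod 17; (6|17)=-1, (2|17)=+1; (−1)^{2·1·8}·(-1)^1·(+1)^2 = -1.
v=∞: -10010 < 0 and -7293 < 0  ⇒  (a,b)_∞ = -1.
v=41: a=41^0·(≡19), b=41^-2·(≡33) mod 41; (19|41)=-1, (33|41)=+1; (−1)^{0·-2·20}·(-1)^-2·(+1)^0 = +1.
v=11: a=11^1·(≡4), b=11^3·(≡8) mod 11; (4|11)=+1, (8|11)=-1; (−1)^{1·3·5}·(+1)^3·(-1)^1 = +1.
v=5: a=5^1·(≡3), b=5^0·(≡3) mod 5; (3|5)=-1, (3|5)=-1; (−1)^{1·0·2}·(-1)^0·(-1)^1 = -1.
v=3: a=3^-2·(≡1), b=3^3·(≡2) mod 3; (1|3)=+1, (2|3)=-1; (−1)^{-2·3·1}·(+1)^3·(-1)^-2 = +1.
v=2: v_2(a)=-7, v_2(b)=0; units ≡ 3, 3 (mod 8); ε·ε+αω+βω = 1·1+-7·1+0·1 ≡ 0  ⇒  (a,b)_2 = +1.
|Ram(-10010, -7293)| = 4, even; anisotropic at {5, 13, 17, ∞}.

[5, 13, 17, inf]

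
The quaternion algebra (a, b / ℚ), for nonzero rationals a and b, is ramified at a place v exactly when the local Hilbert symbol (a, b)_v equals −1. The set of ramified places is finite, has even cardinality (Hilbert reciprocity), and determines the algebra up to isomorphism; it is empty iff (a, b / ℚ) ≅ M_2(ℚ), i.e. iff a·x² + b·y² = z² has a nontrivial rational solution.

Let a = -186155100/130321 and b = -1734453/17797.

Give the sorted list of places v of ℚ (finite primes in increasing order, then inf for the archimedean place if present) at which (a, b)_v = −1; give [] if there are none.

(a, b) ≡ (-391, -5681) mod (ℚ^×)²; places V = {2, 3, 5, 7, 13, 17, 19, 23, 37, ∞}.
(a,b)_37: α=0, u≡11; β=-2, v≡31 (mod 37); (11|37)=+1, (31|37)=-1; sign (−1)^0·+1^-2·-1^0 = +1.
(a,b)_2: α=2, β=0; u≡1, v≡7 (mod 8); ε(u)ε(v)=0·1, αω(v)=2·0, βω(u)=0·0; sum ≡ 0  ⇒  +1.
(a,b)_13: α=0, u≡10; β=-1, v≡5 (mod 13); (10|13)=+1, (5|13)=-1; sign (−1)^0·+1^-1·-1^0 = +1.
(a,b)_19: α=-4, u≡3; β=1, v≡5 (mod 19); (3|19)=-1, (5|19)=+1; sign (−1)^0·-1^1·+1^-4 = -1.
(a,b)_17: α=1, u≡5; β=0, v≡14 (mod 17); (5|17)=-1, (14|17)=-1; sign (−1)^0·-1^0·-1^1 = -1.
(a,b)_23: α=3, u≡6; β=1, v≡8 (mod 23); (6|23)=+1, (8|23)=+1; sign (−1)^1·+1^1·+1^3 = -1.
(a,b)_7: α=0, u≡1; β=2, v≡3 (mod 7); (1|7)=+1, (3|7)=-1; sign (−1)^0·+1^2·-1^0 = +1.
(a,b)_3: α=2, u≡2; β=4, v≡1 (mod 3); (2|3)=-1, (1|3)=+1; sign (−1)^0·-1^4·+1^2 = +1.
(a,b)_5: α=2, u≡1; β=0, v≡1 (mod 5); (1|5)=+1, (1|5)=+1; sign (−1)^0·+1^0·+1^2 = +1.
(a,b)_∞: sgn(-391)=−, sgn(-5681)=−, so -1.
Ram(-391, -5681) = {17, 19, 23, ∞}; no ℚ_17-point on the conic.

[17, 19, 23, inf]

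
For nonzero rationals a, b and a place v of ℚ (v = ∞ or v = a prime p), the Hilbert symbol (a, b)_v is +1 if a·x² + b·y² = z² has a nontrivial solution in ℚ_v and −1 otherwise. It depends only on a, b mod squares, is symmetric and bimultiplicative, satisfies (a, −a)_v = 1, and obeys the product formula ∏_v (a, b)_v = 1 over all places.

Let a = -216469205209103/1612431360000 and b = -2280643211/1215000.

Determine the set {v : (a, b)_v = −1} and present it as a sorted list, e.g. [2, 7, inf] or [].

Mod squares: a ≡ -8778, b ≡ -66. Check v ∈ {∞, 2, 3, 5, 7, 11, 17, 19}.
v=19: a=19^1·(≡3), b=19^0·(≡13) mod 19; (3|19)=-1, (13|19)=-1; (−1)^{1·0·9}·(-1)^0·(-1)^1 = -1.
v=7: a=7^1·(≡3), b=7^2·(≡1) mod 7; (3|7)=-1, (1|7)=+1; (−1)^{1·2·3}·(-1)^2·(+1)^1 = +1.
v=5: a=5^-4·(≡2), b=5^-4·(≡1) mod 5; (2|5)=-1, (1|5)=+1; (−1)^{-4·-4·2}·(-1)^-4·(+1)^-4 = +1.
v=11: a=11^7·(≡9), b=11^5·(≡3) mod 11; (9|11)=+1, (3|11)=+1; (−1)^{7·5·5}·(+1)^5·(+1)^7 = -1.
v=3: a=3^-9·(≡2), b=3^-5·(≡2) mod 3; (2|3)=-1, (2|3)=-1; (−1)^{-9·-5·1}·(-1)^-5·(-1)^-9 = -1.
v=∞: -8778 < 0 and -66 < 0  ⇒  (a,b)_∞ = -1.
v=17: a=17^4·(≡11), b=17^2·(≡2) mod 17; (11|17)=-1, (2|17)=+1; (−1)^{4·2·8}·(-1)^2·(+1)^4 = +1.
v=2: v_2(a)=-17, v_2(b)=-3; units ≡ 3, 7 (mod 8); ε·ε+αω+βω = 1·1+-17·0+-3·1 ≡ 0  ⇒  (a,b)_2 = +1.
|Ram(-8778, -66)| = 4, even; anisotropic at {3, 11, 19, ∞}.

[3, 11, 19, inf]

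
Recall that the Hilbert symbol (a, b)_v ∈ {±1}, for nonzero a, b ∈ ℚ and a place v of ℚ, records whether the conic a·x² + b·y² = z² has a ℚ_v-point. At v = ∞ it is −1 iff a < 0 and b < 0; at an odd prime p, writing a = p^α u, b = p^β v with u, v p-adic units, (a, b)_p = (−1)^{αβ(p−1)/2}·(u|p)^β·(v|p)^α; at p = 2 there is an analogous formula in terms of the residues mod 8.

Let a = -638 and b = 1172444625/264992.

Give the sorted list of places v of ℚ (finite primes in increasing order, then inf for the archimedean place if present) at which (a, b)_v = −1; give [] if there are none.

[5, 29]

Mod squares: a ≡ -638, b ≡ 9570. Check v ∈ {∞, 2, 3, 5, 7, 11, 13, 29}.
v=13: a=13^0·(≡12), b=13^-2·(≡5) mod 13; (12|13)=+1, (5|13)=-1; (−1)^{0·-2·6}·(+1)^-2·(-1)^0 = +1.
v=11: a=11^1·(≡8), b=11^3·(≡3) mod 11; (8|11)=-1, (3|11)=+1; (−1)^{1·3·5}·(-1)^3·(+1)^1 = +1.
v=∞: -638 < 0 and 9570 > 0  ⇒  (a,b)_∞ = +1.
v=5: a=5^0·(≡2), b=5^3·(≡1) mod 5; (2|5)=-1, (1|5)=+1; (−1)^{0·3·2}·(-1)^3·(+1)^0 = -1.
v=29: a=29^1·(≡7), b=29^1·(≡21) mod 29; (7|29)=+1, (21|29)=-1; (−1)^{1·1·14}·(+1)^1·(-1)^1 = -1.
v=7: a=7^0·(≡6), b=7^-2·(≡4) mod 7; (6|7)=-1, (4|7)=+1; (−1)^{0·-2·3}·(-1)^-2·(+1)^0 = +1.
v=2: v_2(a)=1, v_2(b)=-5; units ≡ 1, 1 (mod 8); ε·ε+αω+βω = 0·0+1·0+-5·0 ≡ 0  ⇒  (a,b)_2 = +1.
v=3: a=3^0·(≡1), b=3^5·(≡1) mod 3; (1|3)=+1, (1|3)=+1; (−1)^{0·5·1}·(+1)^5·(+1)^0 = +1.
|Ram(-638, 9570)| = 2, even; anisotropic at {5, 29}.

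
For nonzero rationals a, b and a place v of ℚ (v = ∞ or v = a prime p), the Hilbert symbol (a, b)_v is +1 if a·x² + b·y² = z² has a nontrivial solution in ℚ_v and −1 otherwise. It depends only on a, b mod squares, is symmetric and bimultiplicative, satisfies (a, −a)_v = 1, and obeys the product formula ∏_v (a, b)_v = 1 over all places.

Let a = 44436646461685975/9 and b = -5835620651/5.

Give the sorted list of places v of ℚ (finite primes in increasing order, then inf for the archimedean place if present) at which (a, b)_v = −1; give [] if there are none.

(a, b) ≡ (391, -3895) mod (ℚ^×)²; places V = {2, 3, 5, 7, 17, 19, 23, 41, ∞}.
(a,b)_7: α=2, u≡6; β=2, v≡1 (mod 7); (6|7)=-1, (1|7)=+1; sign (−1)^0·-1^2·+1^2 = +1.
(a,b)_3: α=-2, u≡1; β=0, v≡2 (mod 3); (1|3)=+1, (2|3)=-1; sign (−1)^0·+1^0·-1^-2 = +1.
(a,b)_23: α=3, u≡15; β=2, v≡5 (mod 23); (15|23)=-1, (5|23)=-1; sign (−1)^0·-1^2·-1^3 = -1.
(a,b)_19: α=2, u≡9; β=1, v≡7 (mod 19); (9|19)=+1, (7|19)=+1; sign (−1)^0·+1^1·+1^2 = +1.
(a,b)_2: α=0, β=0; u≡7, v≡1 (mod 8); ε(u)ε(v)=1·0, αω(v)=0·0, βω(u)=0·0; sum ≡ 0  ⇒  +1.
(a,b)_5: α=2, u≡1; β=-1, v≡4 (mod 5); (1|5)=+1, (4|5)=+1; sign (−1)^0·+1^-1·+1^2 = +1.
(a,b)_∞: sgn(391)=+, sgn(-3895)=−, so +1.
(a,b)_41: α=2, u≡15; β=1, v≡30 (mod 41); (15|41)=-1, (30|41)=-1; sign (−1)^0·-1^1·-1^2 = -1.
(a,b)_17: α=3, u≡12; β=2, v≡1 (mod 17); (12|17)=-1, (1|17)=+1; sign (−1)^0·-1^2·+1^3 = +1.
|Ram(391, -3895)| = 2, even; anisotropic at {23, 41}.

[23, 41]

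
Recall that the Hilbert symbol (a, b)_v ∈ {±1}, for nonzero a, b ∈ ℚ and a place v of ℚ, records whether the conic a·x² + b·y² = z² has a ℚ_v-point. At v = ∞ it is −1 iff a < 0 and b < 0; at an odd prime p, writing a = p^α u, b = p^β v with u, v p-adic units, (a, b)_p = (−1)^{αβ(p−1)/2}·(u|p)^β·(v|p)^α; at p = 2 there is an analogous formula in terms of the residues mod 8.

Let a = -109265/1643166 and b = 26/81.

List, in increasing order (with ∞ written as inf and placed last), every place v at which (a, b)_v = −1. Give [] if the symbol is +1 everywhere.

(a, b) ≡ (-2990, 26) mod (ℚ^×)²; places V = {2, 3, 5, 7, 13, 23, 41, ∞}.
(a,b)_5: α=1, u≡2; β=0, v≡1 (mod 5); (2|5)=-1, (1|5)=+1; sign (−1)^0·-1^0·+1^1 = +1.
(a,b)_23: α=-1, u≡2; β=0, v≡6 (mod 23); (2|23)=+1, (6|23)=+1; sign (−1)^0·+1^0·+1^-1 = +1.
(a,b)_2: α=-1, β=1; u≡1, v≡5 (mod 8); ε(u)ε(v)=0·0, αω(v)=-1·1, βω(u)=1·0; sum ≡ 1  ⇒  -1.
(a,b)_41: α=2, u≡11; β=0, v≡15 (mod 41); (11|41)=-1, (15|41)=-1; sign (−1)^0·-1^0·-1^2 = +1.
(a,b)_∞: sgn(-2990)=−, sgn(26)=+, so +1.
(a,b)_13: α=1, u≡9; β=1, v≡5 (mod 13); (9|13)=+1, (5|13)=-1; sign (−1)^0·+1^1·-1^1 = -1.
(a,b)_7: α=-2, u≡3; β=0, v≡3 (mod 7); (3|7)=-1, (3|7)=-1; sign (−1)^0·-1^0·-1^-2 = +1.
(a,b)_3: α=-6, u≡1; β=-4, v≡2 (mod 3); (1|3)=+1, (2|3)=-1; sign (−1)^0·+1^-4·-1^-6 = +1.
(-2990, 26 / ℚ) ramifies at {2, 13}: a division algebra.

[2, 13]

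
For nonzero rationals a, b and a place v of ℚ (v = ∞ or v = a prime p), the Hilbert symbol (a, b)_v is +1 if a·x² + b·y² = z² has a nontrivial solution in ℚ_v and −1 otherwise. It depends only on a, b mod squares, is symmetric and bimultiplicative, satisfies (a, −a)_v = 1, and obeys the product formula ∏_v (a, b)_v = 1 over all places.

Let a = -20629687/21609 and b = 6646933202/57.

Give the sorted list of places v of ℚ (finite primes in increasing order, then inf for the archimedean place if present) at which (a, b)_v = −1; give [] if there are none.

[3, 53]

Mod squares: a ≡ -247, b ≡ 3220386. Check v ∈ {∞, 2, 3, 7, 13, 17, 19, 41, 53}.
v=41: a=41^0·(≡39), b=41^1·(≡21) mod 41; (39|41)=+1, (21|41)=+1; (−1)^{0·1·20}·(+1)^1·(+1)^0 = +1.
v=13: a=13^1·(≡8), b=13^1·(≡7) mod 13; (8|13)=-1, (7|13)=-1; (−1)^{1·1·6}·(-1)^1·(-1)^1 = +1.
v=7: a=7^-4·(≡3), b=7^6·(≡1) mod 7; (3|7)=-1, (1|7)=+1; (−1)^{-4·6·3}·(-1)^6·(+1)^-4 = +1.
v=∞: -247 < 0 and 3220386 > 0  ⇒  (a,b)_∞ = +1.
v=2: v_2(a)=0, v_2(b)=1; units ≡ 1, 1 (mod 8); ε·ε+αω+βω = 0·0+0·0+1·0 ≡ 0  ⇒  (a,b)_2 = +1.
v=3: a=3^-2·(≡2), b=3^-1·(≡2) mod 3; (2|3)=-1, (2|3)=-1; (−1)^{-2·-1·1}·(-1)^-1·(-1)^-2 = -1.
v=17: a=17^4·(≡4), b=17^0·(≡2) mod 17; (4|17)=+1, (2|17)=+1; (−1)^{4·0·8}·(+1)^0·(+1)^4 = +1.
v=53: a=53^0·(≡19), b=53^1·(≡10) mod 53; (19|53)=-1, (10|53)=+1; (−1)^{0·1·26}·(-1)^1·(+1)^0 = -1.
v=19: a=19^1·(≡16), b=19^-1·(≡10) mod 19; (16|19)=+1, (10|19)=-1; (−1)^{1·-1·9}·(+1)^-1·(-1)^1 = +1.
|Ram(-247, 3220386)| = 2, even; anisotropic at {3, 53}.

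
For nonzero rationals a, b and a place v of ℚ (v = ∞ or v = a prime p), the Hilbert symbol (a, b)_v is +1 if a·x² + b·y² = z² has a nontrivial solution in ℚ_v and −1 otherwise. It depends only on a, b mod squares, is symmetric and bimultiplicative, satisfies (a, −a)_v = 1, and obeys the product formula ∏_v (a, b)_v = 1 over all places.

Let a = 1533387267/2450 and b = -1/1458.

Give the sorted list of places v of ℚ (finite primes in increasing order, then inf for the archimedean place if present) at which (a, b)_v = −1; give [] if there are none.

(a, b) ≡ (37861414, -2) mod (ℚ^×)²; places V = {2, 3, 5, 7, 17, 19, 29, 43, 47, ∞}.
(a,b)_3: α=4, u≡1; β=-6, v≡1 (mod 3); (1|3)=+1, (1|3)=+1; sign (−1)^0·+1^-6·+1^4 = +1.
(a,b)_5: α=-2, u≡4; β=0, v≡3 (mod 5); (4|5)=+1, (3|5)=-1; sign (−1)^0·+1^0·-1^-2 = +1.
(a,b)_19: α=1, u≡16; β=0, v≡4 (mod 19); (16|19)=+1, (4|19)=+1; sign (−1)^0·+1^0·+1^1 = +1.
(a,b)_17: α=1, u≡11; β=0, v≡13 (mod 17); (11|17)=-1, (13|17)=+1; sign (−1)^0·-1^0·+1^1 = +1.
(a,b)_47: α=1, u≡43; β=0, v≡46 (mod 47); (43|47)=-1, (46|47)=-1; sign (−1)^0·-1^0·-1^1 = -1.
(a,b)_29: α=1, u≡3; β=0, v≡18 (mod 29); (3|29)=-1, (18|29)=-1; sign (−1)^0·-1^0·-1^1 = -1.
(a,b)_43: α=1, u≡32; β=0, v≡11 (mod 43); (32|43)=-1, (11|43)=+1; sign (−1)^0·-1^0·+1^1 = +1.
(a,b)_2: α=-1, β=-1; u≡3, v≡7 (mod 8); ε(u)ε(v)=1·1, αω(v)=-1·0, βω(u)=-1·1; sum ≡ 0  ⇒  +1.
(a,b)_7: α=-2, u≡6; β=0, v≡3 (mod 7); (6|7)=-1, (3|7)=-1; sign (−1)^0·-1^0·-1^-2 = +1.
(a,b)_∞: sgn(37861414)=+, sgn(-2)=−, so +1.
(37861414, -2 / ℚ) ramifies at {29, 47}: a division algebra.

[29, 47]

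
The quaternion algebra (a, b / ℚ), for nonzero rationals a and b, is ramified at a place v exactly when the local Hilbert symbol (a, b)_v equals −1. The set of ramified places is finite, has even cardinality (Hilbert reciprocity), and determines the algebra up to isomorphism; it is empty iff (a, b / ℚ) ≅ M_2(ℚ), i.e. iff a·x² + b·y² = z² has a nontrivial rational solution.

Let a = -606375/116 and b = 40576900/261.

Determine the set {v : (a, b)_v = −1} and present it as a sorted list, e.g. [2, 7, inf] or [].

[11, 29]

Mod squares: a ≡ -1595, b ≡ 29. Check v ∈ {∞, 2, 3, 5, 7, 11, 13, 29}.
v=3: a=3^2·(≡1), b=3^-2·(≡2) mod 3; (1|3)=+1, (2|3)=-1; (−1)^{2·-2·1}·(+1)^-2·(-1)^2 = +1.
v=5: a=5^3·(≡4), b=5^2·(≡1) mod 5; (4|5)=+1, (1|5)=+1; (−1)^{3·2·2}·(+1)^2·(+1)^3 = +1.
v=13: a=13^0·(≡3), b=13^2·(≡3) mod 13; (3|13)=+1, (3|13)=+1; (−1)^{0·2·6}·(+1)^2·(+1)^0 = +1.
v=∞: -1595 < 0 and 29 > 0  ⇒  (a,b)_∞ = +1.
v=11: a=11^1·(≡3), b=11^0·(≡7) mod 11; (3|11)=+1, (7|11)=-1; (−1)^{1·0·5}·(+1)^0·(-1)^1 = -1.
v=7: a=7^2·(≡2), b=7^4·(≡1) mod 7; (2|7)=+1, (1|7)=+1; (−1)^{2·4·3}·(+1)^4·(+1)^2 = +1.
v=29: a=29^-1·(≡11), b=29^-1·(≡24) mod 29; (11|29)=-1, (24|29)=+1; (−1)^{-1·-1·14}·(-1)^-1·(+1)^-1 = -1.
v=2: v_2(a)=-2, v_2(b)=2; units ≡ 5, 5 (mod 8); ε·ε+αω+βω = 0·0+-2·1+2·1 ≡ 0  ⇒  (a,b)_2 = +1.
(-1595, 29 / ℚ) ramifies at {11, 29}: a division algebra.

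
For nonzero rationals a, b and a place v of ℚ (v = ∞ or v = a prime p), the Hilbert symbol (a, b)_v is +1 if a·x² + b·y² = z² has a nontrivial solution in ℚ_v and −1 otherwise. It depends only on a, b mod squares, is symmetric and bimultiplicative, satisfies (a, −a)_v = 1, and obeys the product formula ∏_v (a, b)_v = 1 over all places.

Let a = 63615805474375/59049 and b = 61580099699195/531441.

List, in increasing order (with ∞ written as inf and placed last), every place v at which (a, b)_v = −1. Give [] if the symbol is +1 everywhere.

[2, 11, 17, 19]

Mod squares: a ≡ 24871, b ≡ 124355. Check v ∈ {∞, 2, 3, 5, 7, 11, 17, 19}.
v=5: a=5^4·(≡1), b=5^1·(≡4) mod 5; (1|5)=+1, (4|5)=+1; (−1)^{4·1·2}·(+1)^1·(+1)^4 = +1.
v=3: a=3^-10·(≡1), b=3^-12·(≡2) mod 3; (1|3)=+1, (2|3)=-1; (−1)^{-10·-12·1}·(+1)^-12·(-1)^-10 = +1.
v=7: a=7^3·(≡1), b=7^3·(≡6) mod 7; (1|7)=+1, (6|7)=-1; (−1)^{3·3·3}·(+1)^3·(-1)^3 = +1.
v=17: a=17^5·(≡1), b=17^5·(≡12) mod 17; (1|17)=+1, (12|17)=-1; (−1)^{5·5·8}·(+1)^5·(-1)^5 = -1.
v=11: a=11^1·(≡10), b=11^3·(≡7) mod 11; (10|11)=-1, (7|11)=-1; (−1)^{1·3·5}·(-1)^3·(-1)^1 = -1.
v=19: a=19^1·(≡6), b=19^1·(≡1) mod 19; (6|19)=+1, (1|19)=+1; (−1)^{1·1·9}·(+1)^1·(+1)^1 = -1.
v=∞: 24871 > 0 and 124355 > 0  ⇒  (a,b)_∞ = +1.
v=2: v_2(a)=0, v_2(b)=0; units ≡ 7, 3 (mod 8); ε·ε+αω+βω = 1·1+0·1+0·0 ≡ 1  ⇒  (a,b)_2 = -1.
|Ram(24871, 124355)| = 4, even; anisotropic at {2, 11, 17, 19}.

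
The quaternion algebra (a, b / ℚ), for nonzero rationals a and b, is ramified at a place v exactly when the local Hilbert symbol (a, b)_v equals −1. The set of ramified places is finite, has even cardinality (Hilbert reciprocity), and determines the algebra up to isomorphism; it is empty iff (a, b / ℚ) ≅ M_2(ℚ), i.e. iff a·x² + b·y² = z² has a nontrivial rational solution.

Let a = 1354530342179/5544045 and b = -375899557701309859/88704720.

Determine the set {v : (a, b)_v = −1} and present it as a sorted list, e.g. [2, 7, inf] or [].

[19, 41]

Mod squares: a ≡ 3895, b ≡ -174455. Check v ∈ {∞, 2, 3, 5, 7, 13, 19, 23, 29, 37, 41}.
v=3: a=3^-8·(≡1), b=3^-8·(≡1) mod 3; (1|3)=+1, (1|3)=+1; (−1)^{-8·-8·1}·(+1)^-8·(+1)^-8 = +1.
v=13: a=13^-2·(≡11), b=13^-2·(≡6) mod 13; (11|13)=-1, (6|13)=-1; (−1)^{-2·-2·6}·(-1)^-2·(-1)^-2 = +1.
v=7: a=7^4·(≡6), b=7^2·(≡3) mod 7; (6|7)=-1, (3|7)=-1; (−1)^{4·2·3}·(-1)^2·(-1)^4 = +1.
v=19: a=19^1·(≡2), b=19^2·(≡8) mod 19; (2|19)=-1, (8|19)=-1; (−1)^{1·2·9}·(-1)^2·(-1)^1 = -1.
v=2: v_2(a)=0, v_2(b)=-4; units ≡ 7, 1 (mod 8); ε·ε+αω+βω = 1·0+0·0+-4·0 ≡ 0  ⇒  (a,b)_2 = +1.
v=41: a=41^1·(≡26), b=41^1·(≡2) mod 41; (26|41)=-1, (2|41)=+1; (−1)^{1·1·20}·(-1)^1·(+1)^1 = -1.
v=23: a=23^2·(≡9), b=23^3·(≡10) mod 23; (9|23)=+1, (10|23)=-1; (−1)^{2·3·11}·(+1)^3·(-1)^2 = +1.
v=5: a=5^-1·(≡1), b=5^-1·(≡4) mod 5; (1|5)=+1, (4|5)=+1; (−1)^{-1·-1·2}·(+1)^-1·(+1)^-1 = +1.
v=37: a=37^2·(≡30), b=37^3·(≡33) mod 37; (30|37)=+1, (33|37)=+1; (−1)^{2·3·18}·(+1)^3·(+1)^2 = +1.
v=29: a=29^0·(≡7), b=29^2·(≡4) mod 29; (7|29)=+1, (4|29)=+1; (−1)^{0·2·14}·(+1)^2·(+1)^0 = +1.
v=∞: 3895 > 0 and -174455 < 0  ⇒  (a,b)_∞ = +1.
Ram(3895, -174455) = {19, 41}; no ℚ_19-point on the conic.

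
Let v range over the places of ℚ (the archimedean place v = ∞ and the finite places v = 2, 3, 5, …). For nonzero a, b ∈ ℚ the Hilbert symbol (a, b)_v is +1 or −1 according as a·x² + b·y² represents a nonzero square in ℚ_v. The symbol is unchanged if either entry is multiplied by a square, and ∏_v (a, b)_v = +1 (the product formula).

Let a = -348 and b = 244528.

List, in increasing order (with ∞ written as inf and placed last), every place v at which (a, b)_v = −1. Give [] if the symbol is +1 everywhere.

(a, b) ≡ (-87, 15283) mod (ℚ^×)²; places V = {2, 3, 17, 29, 31, ∞}.
(a,b)_29: α=1, u≡17; β=1, v≡22 (mod 29); (17|29)=-1, (22|29)=+1; sign (−1)^0·-1^1·+1^1 = -1.
(a,b)_3: α=1, u≡1; β=0, v≡1 (mod 3); (1|3)=+1, (1|3)=+1; sign (−1)^0·+1^0·+1^1 = +1.
(a,b)_31: α=0, u≡24; β=1, v≡14 (mod 31); (24|31)=-1, (14|31)=+1; sign (−1)^0·-1^1·+1^0 = -1.
(a,b)_2: α=2, β=4; u≡1, v≡3 (mod 8); ε(u)ε(v)=0·1, αω(v)=2·1, βω(u)=4·0; sum ≡ 0  ⇒  +1.
(a,b)_17: α=0, u≡9; β=1, v≡2 (mod 17); (9|17)=+1, (2|17)=+1; sign (−1)^0·+1^1·+1^0 = +1.
(a,b)_∞: sgn(-87)=−, sgn(15283)=+, so +1.
(-87, 15283 / ℚ) ramifies at {29, 31}: a division algebra.

[29, 31]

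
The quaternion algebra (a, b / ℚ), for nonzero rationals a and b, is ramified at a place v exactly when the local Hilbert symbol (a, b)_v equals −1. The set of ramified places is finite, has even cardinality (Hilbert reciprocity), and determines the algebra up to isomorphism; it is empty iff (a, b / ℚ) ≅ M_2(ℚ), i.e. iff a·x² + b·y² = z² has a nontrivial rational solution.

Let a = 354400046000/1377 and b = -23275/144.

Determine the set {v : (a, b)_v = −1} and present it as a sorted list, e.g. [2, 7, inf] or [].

Mod squares: a ≡ 20995, b ≡ -19. Check v ∈ {∞, 2, 3, 5, 7, 11, 13, 17, 19}.
v=19: a=19^1·(≡2), b=19^1·(≡13) mod 19; (2|19)=-1, (13|19)=-1; (−1)^{1·1·9}·(-1)^1·(-1)^1 = -1.
v=5: a=5^3·(≡4), b=5^2·(≡1) mod 5; (4|5)=+1, (1|5)=+1; (−1)^{3·2·2}·(+1)^2·(+1)^3 = +1.
v=3: a=3^-4·(≡1), b=3^-2·(≡2) mod 3; (1|3)=+1, (2|3)=-1; (−1)^{-4·-2·1}·(+1)^-2·(-1)^-4 = +1.
v=11: a=11^4·(≡8), b=11^0·(≡1) mod 11; (8|11)=-1, (1|11)=+1; (−1)^{4·0·5}·(-1)^0·(+1)^4 = +1.
v=2: v_2(a)=4, v_2(b)=-4; units ≡ 3, 5 (mod 8); ε·ε+αω+βω = 1·0+4·1+-4·1 ≡ 0  ⇒  (a,b)_2 = +1.
v=13: a=13^1·(≡9), b=13^0·(≡8) mod 13; (9|13)=+1, (8|13)=-1; (−1)^{1·0·6}·(+1)^0·(-1)^1 = -1.
v=7: a=7^2·(≡1), b=7^2·(≡2) mod 7; (1|7)=+1, (2|7)=+1; (−1)^{2·2·3}·(+1)^2·(+1)^2 = +1.
v=17: a=17^-1·(≡11), b=17^0·(≡4) mod 17; (11|17)=-1, (4|17)=+1; (−1)^{-1·0·8}·(-1)^0·(+1)^-1 = +1.
v=∞: 20995 > 0 and -19 < 0  ⇒  (a,b)_∞ = +1.
(20995, -19 / ℚ) ramifies at {13, 19}: a division algebra.

[13, 19]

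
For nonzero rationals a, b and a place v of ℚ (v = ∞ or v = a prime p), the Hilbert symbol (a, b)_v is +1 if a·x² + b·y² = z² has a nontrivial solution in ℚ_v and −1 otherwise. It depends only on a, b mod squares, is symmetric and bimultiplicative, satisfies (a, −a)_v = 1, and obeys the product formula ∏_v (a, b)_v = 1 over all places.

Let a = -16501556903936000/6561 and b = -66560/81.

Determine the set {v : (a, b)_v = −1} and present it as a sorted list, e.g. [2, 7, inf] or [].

Mod squares: a ≡ -5510, b ≡ -65. Check v ∈ {∞, 2, 3, 5, 13, 19, 29}.
v=2: v_2(a)=23, v_2(b)=10; units ≡ 5, 7 (mod 8); ε·ε+αω+βω = 0·1+23·0+10·1 ≡ 0  ⇒  (a,b)_2 = +1.
v=19: a=19^1·(≡3), b=19^0·(≡7) mod 19; (3|19)=-1, (7|19)=+1; (−1)^{1·0·9}·(-1)^0·(+1)^1 = +1.
v=13: a=13^4·(≡5), b=13^1·(≡5) mod 13; (5|13)=-1, (5|13)=-1; (−1)^{4·1·6}·(-1)^1·(-1)^4 = -1.
v=∞: -5510 < 0 and -65 < 0  ⇒  (a,b)_∞ = -1.
v=29: a=29^1·(≡16), b=29^0·(≡25) mod 29; (16|29)=+1, (25|29)=+1; (−1)^{1·0·14}·(+1)^0·(+1)^1 = +1.
v=5: a=5^3·(≡2), b=5^1·(≡3) mod 5; (2|5)=-1, (3|5)=-1; (−1)^{3·1·2}·(-1)^1·(-1)^3 = +1.
v=3: a=3^-8·(≡1), b=3^-4·(≡1) mod 3; (1|3)=+1, (1|3)=+1; (−1)^{-8·-4·1}·(+1)^-4·(+1)^-8 = +1.
|Ram(-5510, -65)| = 2, even; anisotropic at {13, ∞}.

[13, inf]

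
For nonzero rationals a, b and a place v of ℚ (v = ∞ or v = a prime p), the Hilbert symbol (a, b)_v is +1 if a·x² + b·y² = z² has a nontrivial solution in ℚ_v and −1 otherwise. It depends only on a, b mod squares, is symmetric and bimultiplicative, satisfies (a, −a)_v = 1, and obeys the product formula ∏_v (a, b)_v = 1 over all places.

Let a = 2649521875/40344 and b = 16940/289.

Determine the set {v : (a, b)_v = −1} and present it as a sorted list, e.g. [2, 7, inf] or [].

Mod squares: a ≡ 4290, b ≡ 35. Check v ∈ {∞, 2, 3, 5, 7, 11, 13, 17, 41}.
v=13: a=13^1·(≡11), b=13^0·(≡9) mod 13; (11|13)=-1, (9|13)=+1; (−1)^{1·0·6}·(-1)^0·(+1)^1 = +1.
v=41: a=41^-2·(≡3), b=41^0·(≡24) mod 41; (3|41)=-1, (24|41)=-1; (−1)^{-2·0·20}·(-1)^0·(-1)^-2 = +1.
v=2: v_2(a)=-3, v_2(b)=2; units ≡ 1, 3 (mod 8); ε·ε+αω+βω = 0·1+-3·1+2·0 ≡ 1  ⇒  (a,b)_2 = -1.
v=17: a=17^0·(≡11), b=17^-2·(≡8) mod 17; (11|17)=-1, (8|17)=+1; (−1)^{0·-2·8}·(-1)^-2·(+1)^0 = +1.
v=∞: 4290 > 0 and 35 > 0  ⇒  (a,b)_∞ = +1.
v=3: a=3^-1·(≡2), b=3^0·(≡2) mod 3; (2|3)=-1, (2|3)=-1; (−1)^{-1·0·1}·(-1)^0·(-1)^-1 = -1.
v=5: a=5^5·(≡3), b=5^1·(≡2) mod 5; (3|5)=-1, (2|5)=-1; (−1)^{5·1·2}·(-1)^1·(-1)^5 = +1.
v=7: a=7^2·(≡6), b=7^1·(≡6) mod 7; (6|7)=-1, (6|7)=-1; (−1)^{2·1·3}·(-1)^1·(-1)^2 = -1.
v=11: a=11^3·(≡3), b=11^2·(≡10) mod 11; (3|11)=+1, (10|11)=-1; (−1)^{3·2·5}·(+1)^2·(-1)^3 = -1.
(4290, 35 / ℚ) ramifies at {2, 3, 7, 11}: a division algebra.

[2, 3, 7, 11]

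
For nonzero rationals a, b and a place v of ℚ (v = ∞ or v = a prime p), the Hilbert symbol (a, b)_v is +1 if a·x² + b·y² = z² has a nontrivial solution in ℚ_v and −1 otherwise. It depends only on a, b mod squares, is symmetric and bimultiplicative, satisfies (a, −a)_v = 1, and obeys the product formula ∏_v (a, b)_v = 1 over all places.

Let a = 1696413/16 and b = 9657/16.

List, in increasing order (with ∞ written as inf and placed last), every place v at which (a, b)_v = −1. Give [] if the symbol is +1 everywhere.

Mod squares: a ≡ 1696413, b ≡ 1073. Check v ∈ {∞, 2, 3, 17, 29, 31, 37}.
v=31: a=31^1·(≡16), b=31^0·(≡1) mod 31; (16|31)=+1, (1|31)=+1; (−1)^{1·0·15}·(+1)^0·(+1)^1 = +1.
v=29: a=29^1·(≡22), b=29^1·(≡19) mod 29; (22|29)=+1, (19|29)=-1; (−1)^{1·1·14}·(+1)^1·(-1)^1 = -1.
v=∞: 1696413 > 0 and 1073 > 0  ⇒  (a,b)_∞ = +1.
v=17: a=17^1·(≡1), b=17^0·(≡16) mod 17; (1|17)=+1, (16|17)=+1; (−1)^{1·0·8}·(+1)^0·(+1)^1 = +1.
v=2: v_2(a)=-4, v_2(b)=-4; units ≡ 5, 1 (mod 8); ε·ε+αω+βω = 0·0+-4·0+-4·1 ≡ 0  ⇒  (a,b)_2 = +1.
v=37: a=37^1·(≡5), b=37^1·(≡14) mod 37; (5|37)=-1, (14|37)=-1; (−1)^{1·1·18}·(-1)^1·(-1)^1 = +1.
v=3: a=3^1·(≡1), b=3^2·(≡2) mod 3; (1|3)=+1, (2|3)=-1; (−1)^{1·2·1}·(+1)^2·(-1)^1 = -1.
Ram(1696413, 1073) = {3, 29}; no ℚ_3-point on the conic.

[3, 29]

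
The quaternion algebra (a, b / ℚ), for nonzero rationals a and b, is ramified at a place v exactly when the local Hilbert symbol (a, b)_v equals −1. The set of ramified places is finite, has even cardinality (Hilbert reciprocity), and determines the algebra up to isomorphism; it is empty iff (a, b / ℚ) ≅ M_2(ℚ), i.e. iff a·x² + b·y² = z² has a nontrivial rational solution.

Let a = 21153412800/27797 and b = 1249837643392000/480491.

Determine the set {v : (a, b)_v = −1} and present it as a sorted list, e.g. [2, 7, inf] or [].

Mod squares: a ≡ 391391, b ≡ 12155. Check v ∈ {∞, 2, 3, 5, 7, 11, 13, 17, 19, 23}.
v=19: a=19^-2·(≡15), b=19^-2·(≡18) mod 19; (15|19)=-1, (18|19)=-1; (−1)^{-2·-2·9}·(-1)^-2·(-1)^-2 = +1.
v=5: a=5^2·(≡1), b=5^3·(≡1) mod 5; (1|5)=+1, (1|5)=+1; (−1)^{2·3·2}·(+1)^3·(+1)^2 = +1.
v=23: a=23^1·(≡5), b=23^2·(≡19) mod 23; (5|23)=-1, (19|23)=-1; (−1)^{1·2·11}·(-1)^2·(-1)^1 = -1.
v=2: v_2(a)=6, v_2(b)=10; units ≡ 7, 3 (mod 8); ε·ε+αω+βω = 1·1+6·1+10·0 ≡ 1  ⇒  (a,b)_2 = -1.
v=∞: 391391 > 0 and 12155 > 0  ⇒  (a,b)_∞ = +1.
v=17: a=17^3·(≡5), b=17^5·(≡4) mod 17; (5|17)=-1, (4|17)=+1; (−1)^{3·5·8}·(-1)^5·(+1)^3 = -1.
v=3: a=3^2·(≡2), b=3^0·(≡2) mod 3; (2|3)=-1, (2|3)=-1; (−1)^{2·0·1}·(-1)^0·(-1)^2 = +1.
v=7: a=7^-1·(≡1), b=7^0·(≡3) mod 7; (1|7)=+1, (3|7)=-1; (−1)^{-1·0·3}·(+1)^0·(-1)^-1 = -1.
v=13: a=13^1·(≡9), b=13^1·(≡1) mod 13; (9|13)=+1, (1|13)=+1; (−1)^{1·1·6}·(+1)^1·(+1)^1 = +1.
v=11: a=11^-1·(≡10), b=11^-3·(≡4) mod 11; (10|11)=-1, (4|11)=+1; (−1)^{-1·-3·5}·(-1)^-3·(+1)^-1 = +1.
(391391, 12155 / ℚ) ramifies at {2, 7, 17, 23}: a division algebra.

[2, 7, 17, 23]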